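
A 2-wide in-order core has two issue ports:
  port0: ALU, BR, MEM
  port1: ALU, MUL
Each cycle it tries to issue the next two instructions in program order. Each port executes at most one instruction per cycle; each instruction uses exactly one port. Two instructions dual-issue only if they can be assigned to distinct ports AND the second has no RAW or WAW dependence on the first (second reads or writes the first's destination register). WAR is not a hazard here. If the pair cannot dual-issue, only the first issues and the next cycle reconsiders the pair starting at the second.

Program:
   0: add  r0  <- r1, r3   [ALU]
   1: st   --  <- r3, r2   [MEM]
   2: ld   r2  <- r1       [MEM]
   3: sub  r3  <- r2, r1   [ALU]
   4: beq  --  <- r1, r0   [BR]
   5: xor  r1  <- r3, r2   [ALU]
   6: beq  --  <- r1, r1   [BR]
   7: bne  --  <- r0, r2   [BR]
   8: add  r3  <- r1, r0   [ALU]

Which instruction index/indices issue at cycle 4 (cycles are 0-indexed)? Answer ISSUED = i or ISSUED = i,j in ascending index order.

#0 head=0: add/st i0,i1 pair
#1 head=2: ld i2 RAW r2
#2 head=3: sub/beq i3,i4 pair
#3 head=5: xor i5 RAW r1
#4 head=6: beq i6 no-port BR/BR
#5 head=7: bne/add i7,i8 pair

ISSUED = 6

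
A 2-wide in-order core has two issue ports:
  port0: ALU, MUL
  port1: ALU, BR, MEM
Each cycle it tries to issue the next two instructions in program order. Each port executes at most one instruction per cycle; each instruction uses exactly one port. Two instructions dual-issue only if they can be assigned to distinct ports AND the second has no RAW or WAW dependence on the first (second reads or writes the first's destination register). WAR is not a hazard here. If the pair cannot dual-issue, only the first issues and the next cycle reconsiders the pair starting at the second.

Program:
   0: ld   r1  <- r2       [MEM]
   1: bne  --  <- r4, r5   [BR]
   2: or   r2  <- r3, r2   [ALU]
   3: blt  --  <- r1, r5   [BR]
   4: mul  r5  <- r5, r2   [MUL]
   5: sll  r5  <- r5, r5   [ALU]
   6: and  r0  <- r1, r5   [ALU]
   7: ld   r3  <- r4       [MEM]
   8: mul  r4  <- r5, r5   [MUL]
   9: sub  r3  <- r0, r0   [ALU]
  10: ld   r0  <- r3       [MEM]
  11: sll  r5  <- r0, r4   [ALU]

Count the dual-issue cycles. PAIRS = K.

PAIRS = 4

0. ld.MEM @i0  | no-port MEM/BR
1. bne.BR/or.ALU @i1,i2  | dual
2. blt.BR/mul.MUL @i3,i4  | dual
3. sll.ALU @i5  | RAW r5
4. and.ALU/ld.MEM @i6,i7  | dual
5. mul.MUL/sub.ALU @i8,i9  | dual
6. ld.MEM @i10  | RAW r0
7. sll.ALU @i11  | tail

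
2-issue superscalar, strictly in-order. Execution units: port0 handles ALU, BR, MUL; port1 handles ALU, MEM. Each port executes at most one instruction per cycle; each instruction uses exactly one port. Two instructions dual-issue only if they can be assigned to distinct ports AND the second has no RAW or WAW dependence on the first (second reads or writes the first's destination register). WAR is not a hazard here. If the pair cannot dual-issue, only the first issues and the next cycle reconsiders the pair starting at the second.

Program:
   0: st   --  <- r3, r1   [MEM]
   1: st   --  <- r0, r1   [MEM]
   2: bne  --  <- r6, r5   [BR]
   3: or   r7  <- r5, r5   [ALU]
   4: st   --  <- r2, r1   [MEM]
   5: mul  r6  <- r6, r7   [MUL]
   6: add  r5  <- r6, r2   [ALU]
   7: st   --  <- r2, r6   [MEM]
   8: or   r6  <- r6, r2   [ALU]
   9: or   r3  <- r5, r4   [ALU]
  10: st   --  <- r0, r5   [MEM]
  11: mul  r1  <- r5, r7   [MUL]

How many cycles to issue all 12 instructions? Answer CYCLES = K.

  cy0 -> i0 (st) no-port MEM/MEM
  cy1 -> i1+i2 (st bne) dual
  cy2 -> i3+i4 (or st) dual
  cy3 -> i5 (mul) RAW r6
  cy4 -> i6+i7 (add st) dual
  cy5 -> i8+i9 (or or) dual
  cy6 -> i10+i11 (st mul) dual

CYCLES = 7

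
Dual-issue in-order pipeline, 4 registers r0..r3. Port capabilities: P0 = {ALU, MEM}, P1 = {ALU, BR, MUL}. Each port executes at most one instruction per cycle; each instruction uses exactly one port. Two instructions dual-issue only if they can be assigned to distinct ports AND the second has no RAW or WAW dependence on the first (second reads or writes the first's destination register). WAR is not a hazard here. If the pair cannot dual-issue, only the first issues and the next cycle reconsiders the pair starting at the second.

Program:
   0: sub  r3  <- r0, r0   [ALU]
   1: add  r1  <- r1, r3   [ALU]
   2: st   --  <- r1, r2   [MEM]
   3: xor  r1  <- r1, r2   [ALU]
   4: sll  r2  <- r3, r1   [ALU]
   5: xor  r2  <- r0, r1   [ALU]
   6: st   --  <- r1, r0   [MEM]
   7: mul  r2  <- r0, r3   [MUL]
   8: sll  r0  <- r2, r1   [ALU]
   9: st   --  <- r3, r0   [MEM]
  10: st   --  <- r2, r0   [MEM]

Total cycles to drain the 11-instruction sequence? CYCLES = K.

CYCLES = 9

t=0 i0:sub.ALU ; RAW r3
t=1 i1:add.ALU ; RAW r1
t=2 i2,i3:st.MEM;xor.ALU ; dual
t=3 i4:sll.ALU ; WAW r2
t=4 i5,i6:xor.ALU;st.MEM ; dual
t=5 i7:mul.MUL ; RAW r2
t=6 i8:sll.ALU ; RAW r0
t=7 i9:st.MEM ; no-port MEM/MEM
t=8 i10:st.MEM ; tail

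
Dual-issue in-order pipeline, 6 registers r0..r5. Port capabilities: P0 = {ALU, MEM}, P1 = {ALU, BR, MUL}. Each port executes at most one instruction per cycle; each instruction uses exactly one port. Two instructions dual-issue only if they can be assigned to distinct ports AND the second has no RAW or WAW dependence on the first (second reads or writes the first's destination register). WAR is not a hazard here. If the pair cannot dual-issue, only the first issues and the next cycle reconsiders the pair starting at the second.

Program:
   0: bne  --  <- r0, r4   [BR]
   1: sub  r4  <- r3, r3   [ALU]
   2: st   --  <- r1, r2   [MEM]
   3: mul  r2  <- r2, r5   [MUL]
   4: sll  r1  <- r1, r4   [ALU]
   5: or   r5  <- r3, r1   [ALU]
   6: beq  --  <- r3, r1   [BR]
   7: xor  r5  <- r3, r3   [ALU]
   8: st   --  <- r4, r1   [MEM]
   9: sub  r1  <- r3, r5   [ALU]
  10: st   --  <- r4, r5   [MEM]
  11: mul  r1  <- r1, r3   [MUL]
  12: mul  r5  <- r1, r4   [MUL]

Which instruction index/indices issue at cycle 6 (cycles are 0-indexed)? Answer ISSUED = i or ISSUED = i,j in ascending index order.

c0: i0,i1 bne.BR/sub.ALU  dual
c1: i2,i3 st.MEM/mul.MUL  dual
c2: i4 sll.ALU  RAW r1
c3: i5,i6 or.ALU/beq.BR  dual
c4: i7,i8 xor.ALU/st.MEM  dual
c5: i9,i10 sub.ALU/st.MEM  dual
c6: i11 mul.MUL  no-port MUL/MUL
c7: i12 mul.MUL  tail

ISSUED = 11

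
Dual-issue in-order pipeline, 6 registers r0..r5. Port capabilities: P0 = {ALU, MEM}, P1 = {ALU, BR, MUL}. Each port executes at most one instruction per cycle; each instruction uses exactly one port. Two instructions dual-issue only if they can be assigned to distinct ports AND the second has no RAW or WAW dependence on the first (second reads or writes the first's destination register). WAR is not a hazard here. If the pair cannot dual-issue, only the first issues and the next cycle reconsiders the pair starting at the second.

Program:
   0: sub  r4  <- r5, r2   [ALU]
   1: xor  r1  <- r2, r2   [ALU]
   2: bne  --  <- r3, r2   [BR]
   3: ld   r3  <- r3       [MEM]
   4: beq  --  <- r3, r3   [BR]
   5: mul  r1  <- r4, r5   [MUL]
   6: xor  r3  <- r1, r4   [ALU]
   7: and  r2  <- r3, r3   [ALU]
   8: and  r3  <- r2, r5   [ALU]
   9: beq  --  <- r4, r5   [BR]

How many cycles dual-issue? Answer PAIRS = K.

PAIRS = 3

  cy0 -> i0+i1 (sub;xor) 2-wide
  cy1 -> i2+i3 (bne;ld) 2-wide
  cy2 -> i4 (beq) no-port BR/MUL
  cy3 -> i5 (mul) RAW r1
  cy4 -> i6 (xor) RAW r3
  cy5 -> i7 (and) RAW r2
  cy6 -> i8+i9 (and;beq) 2-wide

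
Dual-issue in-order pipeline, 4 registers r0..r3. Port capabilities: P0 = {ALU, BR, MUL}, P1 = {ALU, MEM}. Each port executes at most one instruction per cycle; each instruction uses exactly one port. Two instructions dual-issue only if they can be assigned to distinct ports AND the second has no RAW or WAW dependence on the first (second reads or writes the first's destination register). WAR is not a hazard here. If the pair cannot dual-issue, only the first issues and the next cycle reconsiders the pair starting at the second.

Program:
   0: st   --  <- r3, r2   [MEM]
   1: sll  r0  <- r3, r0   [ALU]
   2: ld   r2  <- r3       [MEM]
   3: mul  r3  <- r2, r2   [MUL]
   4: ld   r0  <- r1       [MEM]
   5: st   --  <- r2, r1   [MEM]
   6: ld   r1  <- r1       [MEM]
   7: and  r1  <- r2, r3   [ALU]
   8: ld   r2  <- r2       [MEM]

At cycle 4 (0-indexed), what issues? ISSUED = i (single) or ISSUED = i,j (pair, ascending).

ISSUED = 6

0. st.MEM sll.ALU @i0+i1  | dual
1. ld.MEM @i2  | RAW r2
2. mul.MUL ld.MEM @i3+i4  | dual
3. st.MEM @i5  | no-port MEM/MEM
4. ld.MEM @i6  | WAW r1
5. and.ALU ld.MEM @i7+i8  | dual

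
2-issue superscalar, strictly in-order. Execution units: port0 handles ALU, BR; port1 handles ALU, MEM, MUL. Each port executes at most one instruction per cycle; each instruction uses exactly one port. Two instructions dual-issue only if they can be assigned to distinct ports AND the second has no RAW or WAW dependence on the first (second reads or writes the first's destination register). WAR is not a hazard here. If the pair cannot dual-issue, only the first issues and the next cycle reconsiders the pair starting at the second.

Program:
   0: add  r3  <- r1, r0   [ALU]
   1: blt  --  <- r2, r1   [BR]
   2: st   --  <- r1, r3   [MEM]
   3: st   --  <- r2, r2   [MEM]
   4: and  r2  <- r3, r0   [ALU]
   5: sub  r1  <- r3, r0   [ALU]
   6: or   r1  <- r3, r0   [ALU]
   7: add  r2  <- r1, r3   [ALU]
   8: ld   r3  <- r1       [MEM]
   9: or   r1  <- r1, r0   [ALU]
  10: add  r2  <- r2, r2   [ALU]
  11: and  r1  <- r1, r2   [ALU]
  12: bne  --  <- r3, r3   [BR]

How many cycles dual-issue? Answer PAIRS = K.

0. add blt @i0&i1  | 2-wide
1. st @i2  | no-port MEM/MEM
2. st and @i3&i4  | 2-wide
3. sub @i5  | WAW r1
4. or @i6  | RAW r1
5. add ld @i7&i8  | 2-wide
6. or add @i9&i10  | 2-wide
7. and bne @i11&i12  | 2-wide

PAIRS = 5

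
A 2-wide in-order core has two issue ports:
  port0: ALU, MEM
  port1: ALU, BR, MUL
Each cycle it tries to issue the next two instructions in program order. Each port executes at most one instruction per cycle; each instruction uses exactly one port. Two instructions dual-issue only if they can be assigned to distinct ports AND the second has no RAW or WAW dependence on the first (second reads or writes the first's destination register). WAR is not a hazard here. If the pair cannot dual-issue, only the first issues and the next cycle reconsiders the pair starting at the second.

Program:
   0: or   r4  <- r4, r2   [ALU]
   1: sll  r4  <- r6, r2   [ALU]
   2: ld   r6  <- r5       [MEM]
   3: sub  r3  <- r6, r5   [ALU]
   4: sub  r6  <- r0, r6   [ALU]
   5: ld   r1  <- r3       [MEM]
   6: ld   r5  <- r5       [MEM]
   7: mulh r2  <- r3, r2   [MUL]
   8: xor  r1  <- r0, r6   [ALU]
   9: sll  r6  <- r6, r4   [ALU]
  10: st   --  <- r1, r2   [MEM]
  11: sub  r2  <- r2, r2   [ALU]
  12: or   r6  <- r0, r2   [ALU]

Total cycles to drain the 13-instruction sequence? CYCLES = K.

#0 head=0: or.ALU i0 WAW r4
#1 head=1: sll.ALU ld.MEM i1+i2 pair
#2 head=3: sub.ALU sub.ALU i3+i4 pair
#3 head=5: ld.MEM i5 no-port MEM/MEM
#4 head=6: ld.MEM mulh.MUL i6+i7 pair
#5 head=8: xor.ALU sll.ALU i8+i9 pair
#6 head=10: st.MEM sub.ALU i10+i11 pair
#7 head=12: or.ALU i12 tail

CYCLES = 8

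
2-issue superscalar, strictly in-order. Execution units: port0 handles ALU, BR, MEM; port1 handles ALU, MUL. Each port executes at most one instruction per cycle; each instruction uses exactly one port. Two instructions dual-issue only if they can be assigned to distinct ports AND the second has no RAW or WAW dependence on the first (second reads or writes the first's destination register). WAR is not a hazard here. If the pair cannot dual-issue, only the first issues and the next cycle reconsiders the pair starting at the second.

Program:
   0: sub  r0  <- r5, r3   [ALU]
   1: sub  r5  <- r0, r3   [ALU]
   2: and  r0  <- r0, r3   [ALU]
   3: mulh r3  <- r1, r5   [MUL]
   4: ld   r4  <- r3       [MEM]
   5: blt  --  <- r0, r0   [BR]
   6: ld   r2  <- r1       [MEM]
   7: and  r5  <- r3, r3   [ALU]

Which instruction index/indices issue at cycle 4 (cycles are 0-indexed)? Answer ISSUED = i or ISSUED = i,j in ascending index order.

ISSUED = 5

0. sub @i0  | RAW r0
1. sub;and @i1+i2  | pair
2. mulh @i3  | RAW r3
3. ld @i4  | no-port MEM/BR
4. blt @i5  | no-port BR/MEM
5. ld;and @i6+i7  | pair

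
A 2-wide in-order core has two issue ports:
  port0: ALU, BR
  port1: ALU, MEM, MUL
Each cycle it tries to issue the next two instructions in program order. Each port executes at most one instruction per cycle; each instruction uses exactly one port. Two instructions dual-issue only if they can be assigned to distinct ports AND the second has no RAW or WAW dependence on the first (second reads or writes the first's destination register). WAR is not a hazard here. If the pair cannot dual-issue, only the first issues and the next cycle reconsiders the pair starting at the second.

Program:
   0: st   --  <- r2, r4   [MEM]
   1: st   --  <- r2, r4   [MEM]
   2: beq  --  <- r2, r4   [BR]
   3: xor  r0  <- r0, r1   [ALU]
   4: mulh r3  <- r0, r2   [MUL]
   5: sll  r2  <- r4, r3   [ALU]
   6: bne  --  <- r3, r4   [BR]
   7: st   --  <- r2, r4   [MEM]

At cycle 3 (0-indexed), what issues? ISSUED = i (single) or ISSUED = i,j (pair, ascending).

ISSUED = 4

c0: i0 st.MEM  no-port MEM/MEM
c1: i1/i2 st.MEM/beq.BR  2-wide
c2: i3 xor.ALU  RAW r0
c3: i4 mulh.MUL  RAW r3
c4: i5/i6 sll.ALU/bne.BR  2-wide
c5: i7 st.MEM  tail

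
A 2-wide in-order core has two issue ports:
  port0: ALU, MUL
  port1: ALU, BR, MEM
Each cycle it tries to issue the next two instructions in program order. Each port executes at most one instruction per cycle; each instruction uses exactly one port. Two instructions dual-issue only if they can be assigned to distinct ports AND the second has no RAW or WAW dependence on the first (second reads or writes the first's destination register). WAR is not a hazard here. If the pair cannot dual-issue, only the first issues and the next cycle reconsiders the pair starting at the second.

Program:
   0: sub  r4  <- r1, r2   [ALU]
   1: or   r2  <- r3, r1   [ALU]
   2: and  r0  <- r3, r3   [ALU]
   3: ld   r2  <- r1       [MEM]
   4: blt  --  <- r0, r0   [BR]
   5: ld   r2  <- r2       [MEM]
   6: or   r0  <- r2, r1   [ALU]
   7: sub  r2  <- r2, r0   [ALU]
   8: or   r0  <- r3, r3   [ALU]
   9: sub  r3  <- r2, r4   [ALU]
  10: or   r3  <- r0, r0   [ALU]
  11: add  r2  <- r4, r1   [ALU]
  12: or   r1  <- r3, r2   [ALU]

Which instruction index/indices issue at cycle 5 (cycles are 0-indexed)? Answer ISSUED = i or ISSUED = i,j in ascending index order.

ISSUED = 7,8

  cy0 -> i0,i1 (sub or) 2-wide
  cy1 -> i2,i3 (and ld) 2-wide
  cy2 -> i4 (blt) no-port BR/MEM
  cy3 -> i5 (ld) RAW r2
  cy4 -> i6 (or) RAW r0
  cy5 -> i7,i8 (sub or) 2-wide
  cy6 -> i9 (sub) WAW r3
  cy7 -> i10,i11 (or add) 2-wide
  cy8 -> i12 (or) tail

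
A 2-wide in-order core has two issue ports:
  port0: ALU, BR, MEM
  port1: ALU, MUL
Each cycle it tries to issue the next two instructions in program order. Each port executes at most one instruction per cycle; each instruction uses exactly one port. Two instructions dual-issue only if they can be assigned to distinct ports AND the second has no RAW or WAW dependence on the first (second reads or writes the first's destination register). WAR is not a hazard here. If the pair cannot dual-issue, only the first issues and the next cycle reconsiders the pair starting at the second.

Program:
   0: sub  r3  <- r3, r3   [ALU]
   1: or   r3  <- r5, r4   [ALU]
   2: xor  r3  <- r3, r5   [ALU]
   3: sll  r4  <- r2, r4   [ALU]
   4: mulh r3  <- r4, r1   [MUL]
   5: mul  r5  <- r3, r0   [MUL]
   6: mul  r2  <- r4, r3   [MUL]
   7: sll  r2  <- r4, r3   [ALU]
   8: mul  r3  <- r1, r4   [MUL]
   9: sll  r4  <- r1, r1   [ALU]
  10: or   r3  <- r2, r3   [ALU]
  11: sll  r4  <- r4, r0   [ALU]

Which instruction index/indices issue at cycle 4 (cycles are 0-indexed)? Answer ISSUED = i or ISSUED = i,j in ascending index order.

  cy0 -> i0 (sub.ALU) WAW r3
  cy1 -> i1 (or.ALU) RAW+WAW r3
  cy2 -> i2&i3 (xor.ALU+sll.ALU) dual
  cy3 -> i4 (mulh.MUL) no-port MUL/MUL
  cy4 -> i5 (mul.MUL) no-port MUL/MUL
  cy5 -> i6 (mul.MUL) WAW r2
  cy6 -> i7&i8 (sll.ALU+mul.MUL) dual
  cy7 -> i9&i10 (sll.ALU+or.ALU) dual
  cy8 -> i11 (sll.ALU) tail

ISSUED = 5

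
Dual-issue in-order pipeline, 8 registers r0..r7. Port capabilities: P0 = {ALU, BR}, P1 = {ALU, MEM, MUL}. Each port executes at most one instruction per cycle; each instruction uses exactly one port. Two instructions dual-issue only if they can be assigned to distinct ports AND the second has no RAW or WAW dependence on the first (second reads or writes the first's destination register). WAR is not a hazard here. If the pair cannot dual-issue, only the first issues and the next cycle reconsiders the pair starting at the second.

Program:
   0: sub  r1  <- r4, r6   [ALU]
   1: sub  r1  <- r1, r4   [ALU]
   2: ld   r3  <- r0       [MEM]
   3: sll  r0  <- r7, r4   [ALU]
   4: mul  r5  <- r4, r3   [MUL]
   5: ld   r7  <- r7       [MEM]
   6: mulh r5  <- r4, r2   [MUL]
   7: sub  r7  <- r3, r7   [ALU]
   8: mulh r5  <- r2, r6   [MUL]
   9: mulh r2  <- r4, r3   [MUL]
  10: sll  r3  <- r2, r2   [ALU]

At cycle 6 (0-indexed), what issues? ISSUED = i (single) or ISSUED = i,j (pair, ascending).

#0 head=0: sub i0 RAW+WAW r1
#1 head=1: sub;ld i1+i2 pair
#2 head=3: sll;mul i3+i4 pair
#3 head=5: ld i5 no-port MEM/MUL
#4 head=6: mulh;sub i6+i7 pair
#5 head=8: mulh i8 no-port MUL/MUL
#6 head=9: mulh i9 RAW r2
#7 head=10: sll i10 tail

ISSUED = 9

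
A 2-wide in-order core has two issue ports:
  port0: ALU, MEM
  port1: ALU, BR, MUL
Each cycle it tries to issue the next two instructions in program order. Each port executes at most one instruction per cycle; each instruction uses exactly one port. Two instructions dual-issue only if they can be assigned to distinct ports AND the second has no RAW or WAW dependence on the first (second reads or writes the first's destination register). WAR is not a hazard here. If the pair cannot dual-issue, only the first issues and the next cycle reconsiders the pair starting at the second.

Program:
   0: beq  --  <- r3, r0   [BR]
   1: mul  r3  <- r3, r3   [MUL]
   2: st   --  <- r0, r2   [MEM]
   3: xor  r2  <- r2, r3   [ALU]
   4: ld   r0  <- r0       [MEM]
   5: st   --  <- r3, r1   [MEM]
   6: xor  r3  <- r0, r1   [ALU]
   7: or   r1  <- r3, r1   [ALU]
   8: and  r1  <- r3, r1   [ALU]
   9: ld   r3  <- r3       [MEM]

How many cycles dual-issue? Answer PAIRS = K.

c0: i0 beq.BR  no-port BR/MUL
c1: i1/i2 mul.MUL/st.MEM  dual
c2: i3/i4 xor.ALU/ld.MEM  dual
c3: i5/i6 st.MEM/xor.ALU  dual
c4: i7 or.ALU  RAW+WAW r1
c5: i8/i9 and.ALU/ld.MEM  dual

PAIRS = 4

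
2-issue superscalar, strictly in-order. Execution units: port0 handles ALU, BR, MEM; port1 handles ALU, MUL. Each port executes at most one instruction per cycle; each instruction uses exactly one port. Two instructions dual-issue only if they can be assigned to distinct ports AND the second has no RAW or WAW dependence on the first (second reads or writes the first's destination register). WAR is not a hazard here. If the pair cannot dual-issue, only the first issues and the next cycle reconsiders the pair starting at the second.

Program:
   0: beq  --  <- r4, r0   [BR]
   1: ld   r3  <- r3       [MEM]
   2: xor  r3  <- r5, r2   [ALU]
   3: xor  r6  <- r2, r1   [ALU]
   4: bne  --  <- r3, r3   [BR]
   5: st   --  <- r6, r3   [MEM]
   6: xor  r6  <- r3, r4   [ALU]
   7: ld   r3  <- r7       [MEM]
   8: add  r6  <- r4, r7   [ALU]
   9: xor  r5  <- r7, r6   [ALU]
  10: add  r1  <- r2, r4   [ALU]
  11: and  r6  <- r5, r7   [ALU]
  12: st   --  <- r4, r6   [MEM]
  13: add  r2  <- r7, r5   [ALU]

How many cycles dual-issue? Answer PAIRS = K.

PAIRS = 5

  cy0 -> i0 (beq.BR) no-port BR/MEM
  cy1 -> i1 (ld.MEM) WAW r3
  cy2 -> i2+i3 (xor.ALU;xor.ALU) pair
  cy3 -> i4 (bne.BR) no-port BR/MEM
  cy4 -> i5+i6 (st.MEM;xor.ALU) pair
  cy5 -> i7+i8 (ld.MEM;add.ALU) pair
  cy6 -> i9+i10 (xor.ALU;add.ALU) pair
  cy7 -> i11 (and.ALU) RAW r6
  cy8 -> i12+i13 (st.MEM;add.ALU) pair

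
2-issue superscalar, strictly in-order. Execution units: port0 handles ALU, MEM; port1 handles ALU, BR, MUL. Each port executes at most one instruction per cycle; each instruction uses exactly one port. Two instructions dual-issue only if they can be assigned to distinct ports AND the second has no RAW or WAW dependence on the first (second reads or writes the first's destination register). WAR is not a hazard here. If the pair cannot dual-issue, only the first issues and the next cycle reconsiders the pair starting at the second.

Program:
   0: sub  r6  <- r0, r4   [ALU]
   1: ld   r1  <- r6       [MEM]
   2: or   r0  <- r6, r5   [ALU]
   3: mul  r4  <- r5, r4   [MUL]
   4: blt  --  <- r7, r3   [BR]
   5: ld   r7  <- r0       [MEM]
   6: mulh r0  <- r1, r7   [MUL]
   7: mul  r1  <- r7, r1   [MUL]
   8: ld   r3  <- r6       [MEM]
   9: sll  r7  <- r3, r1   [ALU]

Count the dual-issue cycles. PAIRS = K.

PAIRS = 3

[0] i0  sub.ALU  -- RAW r6
[1] i1/i2  ld.MEM;or.ALU  -- dual
[2] i3  mul.MUL  -- no-port MUL/BR
[3] i4/i5  blt.BR;ld.MEM  -- dual
[4] i6  mulh.MUL  -- no-port MUL/MUL
[5] i7/i8  mul.MUL;ld.MEM  -- dual
[6] i9  sll.ALU  -- tail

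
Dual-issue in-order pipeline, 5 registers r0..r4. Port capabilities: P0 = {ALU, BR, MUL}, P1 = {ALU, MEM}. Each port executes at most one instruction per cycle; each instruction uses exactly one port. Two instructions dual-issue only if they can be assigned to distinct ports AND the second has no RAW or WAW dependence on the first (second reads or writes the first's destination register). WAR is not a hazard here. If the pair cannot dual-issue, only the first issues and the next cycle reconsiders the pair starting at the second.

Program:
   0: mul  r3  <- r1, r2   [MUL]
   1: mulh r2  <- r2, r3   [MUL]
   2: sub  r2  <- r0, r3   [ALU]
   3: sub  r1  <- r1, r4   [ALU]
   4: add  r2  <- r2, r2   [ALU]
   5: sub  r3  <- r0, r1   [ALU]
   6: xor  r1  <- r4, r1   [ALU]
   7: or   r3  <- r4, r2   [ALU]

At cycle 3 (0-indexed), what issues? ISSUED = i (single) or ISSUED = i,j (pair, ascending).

t=0 i0:mul.MUL ; no-port MUL/MUL
t=1 i1:mulh.MUL ; WAW r2
t=2 i2&i3:sub.ALU;sub.ALU ; 2-wide
t=3 i4&i5:add.ALU;sub.ALU ; 2-wide
t=4 i6&i7:xor.ALU;or.ALU ; 2-wide

ISSUED = 4,5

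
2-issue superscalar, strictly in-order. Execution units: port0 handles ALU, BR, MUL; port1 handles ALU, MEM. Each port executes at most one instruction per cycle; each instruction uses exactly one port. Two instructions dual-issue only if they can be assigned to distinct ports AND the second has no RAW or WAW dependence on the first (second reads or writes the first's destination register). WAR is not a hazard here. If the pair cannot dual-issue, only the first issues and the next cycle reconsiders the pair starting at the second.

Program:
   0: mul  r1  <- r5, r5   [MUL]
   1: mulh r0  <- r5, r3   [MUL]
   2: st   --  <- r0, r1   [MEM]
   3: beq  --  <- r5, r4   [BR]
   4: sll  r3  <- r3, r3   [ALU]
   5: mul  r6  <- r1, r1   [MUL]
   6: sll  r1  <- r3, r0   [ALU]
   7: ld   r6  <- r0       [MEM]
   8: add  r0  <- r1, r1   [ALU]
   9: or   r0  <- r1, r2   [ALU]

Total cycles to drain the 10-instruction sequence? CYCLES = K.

#0 head=0: mul.MUL i0 no-port MUL/MUL
#1 head=1: mulh.MUL i1 RAW r0
#2 head=2: st.MEM+beq.BR i2/i3 dual
#3 head=4: sll.ALU+mul.MUL i4/i5 dual
#4 head=6: sll.ALU+ld.MEM i6/i7 dual
#5 head=8: add.ALU i8 WAW r0
#6 head=9: or.ALU i9 tail

CYCLES = 7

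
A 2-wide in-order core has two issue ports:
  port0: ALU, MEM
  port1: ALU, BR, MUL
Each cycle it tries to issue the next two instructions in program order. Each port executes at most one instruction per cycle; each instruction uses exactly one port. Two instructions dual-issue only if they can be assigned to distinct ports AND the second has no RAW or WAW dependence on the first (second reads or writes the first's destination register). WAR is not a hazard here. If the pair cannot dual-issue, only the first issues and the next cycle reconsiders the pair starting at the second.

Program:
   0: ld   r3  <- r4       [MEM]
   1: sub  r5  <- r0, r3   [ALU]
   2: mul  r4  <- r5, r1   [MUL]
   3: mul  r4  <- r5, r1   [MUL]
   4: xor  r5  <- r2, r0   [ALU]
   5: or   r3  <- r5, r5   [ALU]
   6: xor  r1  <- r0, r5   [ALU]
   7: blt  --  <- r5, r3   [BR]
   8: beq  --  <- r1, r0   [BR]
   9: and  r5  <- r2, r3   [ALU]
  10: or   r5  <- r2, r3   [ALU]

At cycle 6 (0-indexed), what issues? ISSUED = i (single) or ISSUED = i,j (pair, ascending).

ISSUED = 8,9

[0] i0  ld  -- RAW r3
[1] i1  sub  -- RAW r5
[2] i2  mul  -- no-port MUL/MUL
[3] i3/i4  mul+xor  -- pair
[4] i5/i6  or+xor  -- pair
[5] i7  blt  -- no-port BR/BR
[6] i8/i9  beq+and  -- pair
[7] i10  or  -- tail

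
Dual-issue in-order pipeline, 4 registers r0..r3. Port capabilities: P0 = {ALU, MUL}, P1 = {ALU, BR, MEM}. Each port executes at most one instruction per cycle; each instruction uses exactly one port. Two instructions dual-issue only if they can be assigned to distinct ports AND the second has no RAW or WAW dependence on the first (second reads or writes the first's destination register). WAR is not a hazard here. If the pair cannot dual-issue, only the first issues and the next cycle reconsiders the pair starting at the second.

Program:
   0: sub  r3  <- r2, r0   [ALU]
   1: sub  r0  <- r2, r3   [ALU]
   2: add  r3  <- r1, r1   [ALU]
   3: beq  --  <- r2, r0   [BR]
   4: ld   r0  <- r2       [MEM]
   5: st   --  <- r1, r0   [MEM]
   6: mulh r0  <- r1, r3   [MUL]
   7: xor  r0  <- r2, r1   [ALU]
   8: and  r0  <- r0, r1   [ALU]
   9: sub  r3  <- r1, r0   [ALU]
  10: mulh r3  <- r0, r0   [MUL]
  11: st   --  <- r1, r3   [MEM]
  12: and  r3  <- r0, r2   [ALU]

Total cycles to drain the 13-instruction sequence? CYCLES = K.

CYCLES = 10

#0 head=0: sub i0 RAW r3
#1 head=1: sub+add i1&i2 dual
#2 head=3: beq i3 no-port BR/MEM
#3 head=4: ld i4 no-port MEM/MEM
#4 head=5: st+mulh i5&i6 dual
#5 head=7: xor i7 RAW+WAW r0
#6 head=8: and i8 RAW r0
#7 head=9: sub i9 WAW r3
#8 head=10: mulh i10 RAW r3
#9 head=11: st+and i11&i12 dual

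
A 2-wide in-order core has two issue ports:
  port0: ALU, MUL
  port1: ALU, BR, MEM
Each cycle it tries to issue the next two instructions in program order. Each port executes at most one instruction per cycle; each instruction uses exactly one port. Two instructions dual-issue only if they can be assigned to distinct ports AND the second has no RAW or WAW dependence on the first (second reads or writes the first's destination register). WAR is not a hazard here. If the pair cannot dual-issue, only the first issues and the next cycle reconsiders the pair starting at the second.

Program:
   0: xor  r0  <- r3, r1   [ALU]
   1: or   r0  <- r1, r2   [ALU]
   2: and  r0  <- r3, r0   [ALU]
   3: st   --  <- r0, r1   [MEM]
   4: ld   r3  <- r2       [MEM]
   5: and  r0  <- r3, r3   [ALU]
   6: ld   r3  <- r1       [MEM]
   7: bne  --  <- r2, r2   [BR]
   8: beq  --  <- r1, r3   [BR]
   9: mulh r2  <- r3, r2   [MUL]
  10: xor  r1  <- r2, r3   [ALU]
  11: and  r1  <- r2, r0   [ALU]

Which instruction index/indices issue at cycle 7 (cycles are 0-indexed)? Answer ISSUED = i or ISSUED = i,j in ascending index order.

  cy0 -> i0 (xor.ALU) WAW r0
  cy1 -> i1 (or.ALU) RAW+WAW r0
  cy2 -> i2 (and.ALU) RAW r0
  cy3 -> i3 (st.MEM) no-port MEM/MEM
  cy4 -> i4 (ld.MEM) RAW r3
  cy5 -> i5/i6 (and.ALU ld.MEM) dual
  cy6 -> i7 (bne.BR) no-port BR/BR
  cy7 -> i8/i9 (beq.BR mulh.MUL) dual
  cy8 -> i10 (xor.ALU) WAW r1
  cy9 -> i11 (and.ALU) tail

ISSUED = 8,9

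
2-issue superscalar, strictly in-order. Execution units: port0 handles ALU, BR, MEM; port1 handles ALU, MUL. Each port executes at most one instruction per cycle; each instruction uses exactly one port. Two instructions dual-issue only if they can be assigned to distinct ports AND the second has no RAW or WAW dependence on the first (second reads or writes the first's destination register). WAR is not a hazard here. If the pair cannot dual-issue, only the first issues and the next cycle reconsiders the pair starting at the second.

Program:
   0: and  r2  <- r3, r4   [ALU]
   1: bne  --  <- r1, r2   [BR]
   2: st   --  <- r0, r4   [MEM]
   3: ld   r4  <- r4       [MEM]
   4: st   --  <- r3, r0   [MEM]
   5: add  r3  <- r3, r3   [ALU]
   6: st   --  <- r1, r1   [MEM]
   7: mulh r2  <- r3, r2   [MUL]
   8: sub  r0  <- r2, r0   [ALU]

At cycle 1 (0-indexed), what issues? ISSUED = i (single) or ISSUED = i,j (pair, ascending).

ISSUED = 1

#0 head=0: and.ALU i0 RAW r2
#1 head=1: bne.BR i1 no-port BR/MEM
#2 head=2: st.MEM i2 no-port MEM/MEM
#3 head=3: ld.MEM i3 no-port MEM/MEM
#4 head=4: st.MEM+add.ALU i4/i5 dual
#5 head=6: st.MEM+mulh.MUL i6/i7 dual
#6 head=8: sub.ALU i8 tail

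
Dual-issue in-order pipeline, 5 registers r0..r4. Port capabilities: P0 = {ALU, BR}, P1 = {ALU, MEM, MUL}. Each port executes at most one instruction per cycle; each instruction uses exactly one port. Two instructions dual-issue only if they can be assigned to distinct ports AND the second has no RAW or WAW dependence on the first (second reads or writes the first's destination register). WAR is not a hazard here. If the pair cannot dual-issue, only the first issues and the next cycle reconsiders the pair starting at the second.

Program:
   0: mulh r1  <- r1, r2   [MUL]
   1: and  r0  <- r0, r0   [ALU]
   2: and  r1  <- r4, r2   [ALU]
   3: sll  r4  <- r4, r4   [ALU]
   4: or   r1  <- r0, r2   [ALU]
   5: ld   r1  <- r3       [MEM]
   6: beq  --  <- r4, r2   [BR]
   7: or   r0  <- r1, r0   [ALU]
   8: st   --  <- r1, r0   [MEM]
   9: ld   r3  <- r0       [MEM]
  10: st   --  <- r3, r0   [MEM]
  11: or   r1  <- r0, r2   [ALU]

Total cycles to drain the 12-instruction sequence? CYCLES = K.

#0 head=0: mulh;and i0/i1 dual
#1 head=2: and;sll i2/i3 dual
#2 head=4: or i4 WAW r1
#3 head=5: ld;beq i5/i6 dual
#4 head=7: or i7 RAW r0
#5 head=8: st i8 no-port MEM/MEM
#6 head=9: ld i9 no-port MEM/MEM
#7 head=10: st;or i10/i11 dual

CYCLES = 8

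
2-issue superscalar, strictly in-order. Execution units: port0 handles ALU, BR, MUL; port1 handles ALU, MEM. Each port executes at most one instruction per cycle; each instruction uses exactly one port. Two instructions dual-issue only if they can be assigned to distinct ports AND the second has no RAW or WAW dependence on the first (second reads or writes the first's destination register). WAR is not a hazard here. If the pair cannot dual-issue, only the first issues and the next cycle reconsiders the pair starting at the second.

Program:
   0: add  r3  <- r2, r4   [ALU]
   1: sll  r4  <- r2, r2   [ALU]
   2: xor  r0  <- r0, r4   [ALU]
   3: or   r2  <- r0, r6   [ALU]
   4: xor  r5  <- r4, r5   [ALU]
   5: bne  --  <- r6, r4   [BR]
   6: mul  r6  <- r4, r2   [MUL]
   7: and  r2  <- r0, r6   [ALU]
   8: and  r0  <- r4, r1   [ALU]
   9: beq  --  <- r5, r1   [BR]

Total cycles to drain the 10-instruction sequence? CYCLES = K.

0. add;sll @i0+i1  | pair
1. xor @i2  | RAW r0
2. or;xor @i3+i4  | pair
3. bne @i5  | no-port BR/MUL
4. mul @i6  | RAW r6
5. and;and @i7+i8  | pair
6. beq @i9  | tail

CYCLES = 7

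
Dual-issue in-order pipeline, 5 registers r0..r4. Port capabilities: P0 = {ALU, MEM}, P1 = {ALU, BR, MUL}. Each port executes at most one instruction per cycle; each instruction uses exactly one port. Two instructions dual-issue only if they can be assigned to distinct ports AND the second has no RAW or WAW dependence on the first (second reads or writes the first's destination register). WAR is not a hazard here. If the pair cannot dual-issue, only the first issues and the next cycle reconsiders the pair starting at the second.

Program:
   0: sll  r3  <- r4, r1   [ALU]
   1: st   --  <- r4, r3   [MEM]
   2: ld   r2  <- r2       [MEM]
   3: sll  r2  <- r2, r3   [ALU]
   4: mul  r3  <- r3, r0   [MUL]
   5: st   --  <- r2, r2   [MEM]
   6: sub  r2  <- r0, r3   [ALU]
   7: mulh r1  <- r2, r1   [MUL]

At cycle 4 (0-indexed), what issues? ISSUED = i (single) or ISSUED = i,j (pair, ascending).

ISSUED = 5,6

0. sll.ALU @i0  | RAW r3
1. st.MEM @i1  | no-port MEM/MEM
2. ld.MEM @i2  | RAW+WAW r2
3. sll.ALU mul.MUL @i3&i4  | dual
4. st.MEM sub.ALU @i5&i6  | dual
5. mulh.MUL @i7  | tail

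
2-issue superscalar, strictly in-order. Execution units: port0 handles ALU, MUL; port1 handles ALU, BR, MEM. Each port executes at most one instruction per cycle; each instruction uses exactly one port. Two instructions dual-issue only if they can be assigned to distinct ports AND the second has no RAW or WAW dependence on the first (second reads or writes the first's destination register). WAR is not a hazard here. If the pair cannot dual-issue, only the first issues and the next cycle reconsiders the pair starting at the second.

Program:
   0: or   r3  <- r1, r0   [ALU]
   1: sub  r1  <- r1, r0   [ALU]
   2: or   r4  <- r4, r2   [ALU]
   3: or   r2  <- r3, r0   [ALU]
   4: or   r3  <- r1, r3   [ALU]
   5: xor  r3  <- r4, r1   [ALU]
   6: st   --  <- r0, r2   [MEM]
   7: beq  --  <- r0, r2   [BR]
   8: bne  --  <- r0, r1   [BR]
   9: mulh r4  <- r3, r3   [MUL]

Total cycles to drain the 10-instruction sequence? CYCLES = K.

#0 head=0: or;sub i0,i1 dual
#1 head=2: or;or i2,i3 dual
#2 head=4: or i4 WAW r3
#3 head=5: xor;st i5,i6 dual
#4 head=7: beq i7 no-port BR/BR
#5 head=8: bne;mulh i8,i9 dual

CYCLES = 6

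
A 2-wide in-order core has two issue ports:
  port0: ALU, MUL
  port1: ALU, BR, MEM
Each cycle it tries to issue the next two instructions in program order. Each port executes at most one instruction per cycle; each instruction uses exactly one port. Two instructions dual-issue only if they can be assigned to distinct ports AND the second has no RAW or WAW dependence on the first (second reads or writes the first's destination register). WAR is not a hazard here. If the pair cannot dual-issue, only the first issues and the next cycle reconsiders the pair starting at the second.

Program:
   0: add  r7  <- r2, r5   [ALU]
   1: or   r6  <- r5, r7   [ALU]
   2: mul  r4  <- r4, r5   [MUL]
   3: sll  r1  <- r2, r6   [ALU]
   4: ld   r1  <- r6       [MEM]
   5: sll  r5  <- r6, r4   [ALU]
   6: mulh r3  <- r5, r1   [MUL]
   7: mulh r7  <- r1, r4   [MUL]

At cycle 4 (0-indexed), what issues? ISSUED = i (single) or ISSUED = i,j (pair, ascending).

  cy0 -> i0 (add.ALU) RAW r7
  cy1 -> i1,i2 (or.ALU+mul.MUL) 2-wide
  cy2 -> i3 (sll.ALU) WAW r1
  cy3 -> i4,i5 (ld.MEM+sll.ALU) 2-wide
  cy4 -> i6 (mulh.MUL) no-port MUL/MUL
  cy5 -> i7 (mulh.MUL) tail

ISSUED = 6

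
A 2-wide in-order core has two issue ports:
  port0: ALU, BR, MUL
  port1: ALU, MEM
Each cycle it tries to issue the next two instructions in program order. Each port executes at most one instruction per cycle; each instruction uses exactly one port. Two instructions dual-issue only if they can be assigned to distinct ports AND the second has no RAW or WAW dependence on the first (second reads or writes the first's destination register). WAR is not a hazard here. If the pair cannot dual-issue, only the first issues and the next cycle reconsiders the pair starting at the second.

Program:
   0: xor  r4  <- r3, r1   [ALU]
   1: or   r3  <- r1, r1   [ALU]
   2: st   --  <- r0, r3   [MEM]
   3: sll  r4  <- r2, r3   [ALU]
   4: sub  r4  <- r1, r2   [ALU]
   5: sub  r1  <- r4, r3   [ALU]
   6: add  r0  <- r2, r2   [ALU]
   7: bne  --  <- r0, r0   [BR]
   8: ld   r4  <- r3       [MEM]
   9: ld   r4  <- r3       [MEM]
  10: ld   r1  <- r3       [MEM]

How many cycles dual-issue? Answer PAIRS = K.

t=0 i0+i1:xor.ALU+or.ALU ; pair
t=1 i2+i3:st.MEM+sll.ALU ; pair
t=2 i4:sub.ALU ; RAW r4
t=3 i5+i6:sub.ALU+add.ALU ; pair
t=4 i7+i8:bne.BR+ld.MEM ; pair
t=5 i9:ld.MEM ; no-port MEM/MEM
t=6 i10:ld.MEM ; tail

PAIRS = 4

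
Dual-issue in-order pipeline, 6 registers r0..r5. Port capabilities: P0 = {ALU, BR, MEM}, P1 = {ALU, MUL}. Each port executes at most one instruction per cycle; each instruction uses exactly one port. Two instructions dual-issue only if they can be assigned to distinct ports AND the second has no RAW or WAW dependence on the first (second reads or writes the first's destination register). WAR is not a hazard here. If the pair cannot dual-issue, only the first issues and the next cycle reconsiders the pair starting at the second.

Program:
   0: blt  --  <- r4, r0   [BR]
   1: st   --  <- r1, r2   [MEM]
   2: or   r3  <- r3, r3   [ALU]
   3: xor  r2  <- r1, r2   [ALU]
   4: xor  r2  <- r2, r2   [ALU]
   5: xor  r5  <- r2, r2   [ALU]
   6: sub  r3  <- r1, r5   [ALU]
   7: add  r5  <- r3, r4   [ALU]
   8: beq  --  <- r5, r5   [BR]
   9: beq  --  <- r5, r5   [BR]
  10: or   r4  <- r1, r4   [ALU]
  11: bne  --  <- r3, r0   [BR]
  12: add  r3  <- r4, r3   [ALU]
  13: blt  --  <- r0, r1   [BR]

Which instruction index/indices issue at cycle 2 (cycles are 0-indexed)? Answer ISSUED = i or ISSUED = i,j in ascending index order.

[0] i0  blt.BR  -- no-port BR/MEM
[1] i1+i2  st.MEM;or.ALU  -- dual
[2] i3  xor.ALU  -- RAW+WAW r2
[3] i4  xor.ALU  -- RAW r2
[4] i5  xor.ALU  -- RAW r5
[5] i6  sub.ALU  -- RAW r3
[6] i7  add.ALU  -- RAW r5
[7] i8  beq.BR  -- no-port BR/BR
[8] i9+i10  beq.BR;or.ALU  -- dual
[9] i11+i12  bne.BR;add.ALU  -- dual
[10] i13  blt.BR  -- tail

ISSUED = 3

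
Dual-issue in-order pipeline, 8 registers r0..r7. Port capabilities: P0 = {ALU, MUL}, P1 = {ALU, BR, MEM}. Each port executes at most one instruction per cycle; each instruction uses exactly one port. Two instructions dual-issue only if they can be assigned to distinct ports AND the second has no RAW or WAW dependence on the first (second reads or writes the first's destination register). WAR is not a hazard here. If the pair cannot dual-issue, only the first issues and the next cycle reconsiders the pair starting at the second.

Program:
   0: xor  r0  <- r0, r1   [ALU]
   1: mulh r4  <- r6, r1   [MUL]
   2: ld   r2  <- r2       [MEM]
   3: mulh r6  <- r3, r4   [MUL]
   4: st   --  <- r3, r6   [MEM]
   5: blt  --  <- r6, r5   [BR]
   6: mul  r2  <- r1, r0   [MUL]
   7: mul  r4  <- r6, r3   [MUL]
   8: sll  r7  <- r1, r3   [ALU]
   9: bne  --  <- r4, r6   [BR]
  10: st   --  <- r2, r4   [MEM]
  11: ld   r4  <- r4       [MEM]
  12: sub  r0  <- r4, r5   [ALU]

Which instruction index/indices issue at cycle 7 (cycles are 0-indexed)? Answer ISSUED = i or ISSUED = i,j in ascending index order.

  cy0 -> i0,i1 (xor+mulh) 2-wide
  cy1 -> i2,i3 (ld+mulh) 2-wide
  cy2 -> i4 (st) no-port MEM/BR
  cy3 -> i5,i6 (blt+mul) 2-wide
  cy4 -> i7,i8 (mul+sll) 2-wide
  cy5 -> i9 (bne) no-port BR/MEM
  cy6 -> i10 (st) no-port MEM/MEM
  cy7 -> i11 (ld) RAW r4
  cy8 -> i12 (sub) tail

ISSUED = 11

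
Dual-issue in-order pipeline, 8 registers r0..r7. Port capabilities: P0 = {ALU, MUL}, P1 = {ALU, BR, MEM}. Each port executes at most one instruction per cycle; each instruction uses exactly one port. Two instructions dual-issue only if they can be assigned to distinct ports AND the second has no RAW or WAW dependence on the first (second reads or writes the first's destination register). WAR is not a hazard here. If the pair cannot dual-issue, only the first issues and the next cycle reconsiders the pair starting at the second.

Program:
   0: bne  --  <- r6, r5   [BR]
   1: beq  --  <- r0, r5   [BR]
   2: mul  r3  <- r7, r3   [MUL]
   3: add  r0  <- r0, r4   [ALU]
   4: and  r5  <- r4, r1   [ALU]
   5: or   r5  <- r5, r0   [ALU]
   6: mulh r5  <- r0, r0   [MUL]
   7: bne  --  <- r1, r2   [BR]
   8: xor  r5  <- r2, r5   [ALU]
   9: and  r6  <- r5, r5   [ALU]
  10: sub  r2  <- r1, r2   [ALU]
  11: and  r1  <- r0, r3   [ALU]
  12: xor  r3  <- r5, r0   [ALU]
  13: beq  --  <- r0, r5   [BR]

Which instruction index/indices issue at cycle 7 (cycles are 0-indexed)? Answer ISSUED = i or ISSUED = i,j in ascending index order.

0. bne @i0  | no-port BR/BR
1. beq/mul @i1+i2  | pair
2. add/and @i3+i4  | pair
3. or @i5  | WAW r5
4. mulh/bne @i6+i7  | pair
5. xor @i8  | RAW r5
6. and/sub @i9+i10  | pair
7. and/xor @i11+i12  | pair
8. beq @i13  | tail

ISSUED = 11,12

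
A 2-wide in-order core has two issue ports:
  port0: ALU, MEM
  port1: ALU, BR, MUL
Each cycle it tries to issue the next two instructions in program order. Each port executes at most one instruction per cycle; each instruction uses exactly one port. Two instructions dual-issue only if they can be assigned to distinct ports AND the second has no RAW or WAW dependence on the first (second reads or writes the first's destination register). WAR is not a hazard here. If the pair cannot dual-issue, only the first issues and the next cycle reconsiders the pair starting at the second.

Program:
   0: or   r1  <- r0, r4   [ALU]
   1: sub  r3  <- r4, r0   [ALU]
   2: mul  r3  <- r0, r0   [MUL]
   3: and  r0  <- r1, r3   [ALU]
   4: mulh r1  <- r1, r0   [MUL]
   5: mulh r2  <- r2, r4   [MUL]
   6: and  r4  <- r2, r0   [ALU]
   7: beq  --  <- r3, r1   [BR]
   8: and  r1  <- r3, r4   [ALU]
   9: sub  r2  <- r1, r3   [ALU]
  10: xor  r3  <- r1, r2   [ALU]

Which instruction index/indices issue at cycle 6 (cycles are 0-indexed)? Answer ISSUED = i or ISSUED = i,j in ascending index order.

ISSUED = 8

  cy0 -> i0,i1 (or.ALU sub.ALU) pair
  cy1 -> i2 (mul.MUL) RAW r3
  cy2 -> i3 (and.ALU) RAW r0
  cy3 -> i4 (mulh.MUL) no-port MUL/MUL
  cy4 -> i5 (mulh.MUL) RAW r2
  cy5 -> i6,i7 (and.ALU beq.BR) pair
  cy6 -> i8 (and.ALU) RAW r1
  cy7 -> i9 (sub.ALU) RAW r2
  cy8 -> i10 (xor.ALU) tail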